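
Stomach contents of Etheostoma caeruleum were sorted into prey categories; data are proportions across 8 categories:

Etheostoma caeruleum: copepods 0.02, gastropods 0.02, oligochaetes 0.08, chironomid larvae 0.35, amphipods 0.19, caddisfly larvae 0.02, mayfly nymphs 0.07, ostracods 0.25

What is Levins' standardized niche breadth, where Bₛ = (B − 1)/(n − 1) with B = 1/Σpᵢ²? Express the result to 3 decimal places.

0.469

Σpᵢ² = 0.02² + 0.02² + 0.08² + 0.35² + 0.19² + 0.02² + 0.07² + 0.25² = 0.0004 + 0.0004 + 0.0064 + 0.1225 + 0.0361 + 0.0004 + 0.0049 + 0.0625 = 0.2336
B = 1 / 0.2336 = 4.28082
Bₛ = (B − 1)/(n − 1) = (4.28082 − 1)/(8 − 1) = 3.28082/7 = 0.46869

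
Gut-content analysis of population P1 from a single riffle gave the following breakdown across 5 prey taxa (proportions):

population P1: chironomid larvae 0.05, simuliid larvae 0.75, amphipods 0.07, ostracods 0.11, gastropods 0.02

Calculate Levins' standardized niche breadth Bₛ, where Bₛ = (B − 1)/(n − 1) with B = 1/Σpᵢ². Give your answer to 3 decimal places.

Σpᵢ² = 0.05² + 0.75² + 0.07² + 0.11² + 0.02² = 0.0025 + 0.5625 + 0.0049 + 0.0121 + 0.0004 = 0.5824
B = 1 / 0.5824 = 1.71703
Bₛ = (B − 1)/(n − 1) = (1.71703 − 1)/(5 − 1) = 0.71703/4 = 0.17926

0.179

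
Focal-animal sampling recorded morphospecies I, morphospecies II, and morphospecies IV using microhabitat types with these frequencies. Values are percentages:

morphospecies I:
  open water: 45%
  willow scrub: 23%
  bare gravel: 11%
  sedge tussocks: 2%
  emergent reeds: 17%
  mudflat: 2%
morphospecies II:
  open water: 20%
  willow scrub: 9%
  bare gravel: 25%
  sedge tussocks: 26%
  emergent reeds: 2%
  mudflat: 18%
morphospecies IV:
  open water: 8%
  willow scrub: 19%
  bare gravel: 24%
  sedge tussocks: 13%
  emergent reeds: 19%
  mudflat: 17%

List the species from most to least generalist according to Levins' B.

Convert percentages to proportions (divide by 100).
Σp_Iᵢ² = 0.45² + 0.23² + 0.11² + 0.02² + 0.17² + 0.02² = 0.2025 + 0.0529 + 0.0121 + 0.0004 + 0.0289 + 0.0004 = 0.2972
B_I = 1 / 0.2972 = 3.3647
Σp_IIᵢ² = 0.20² + 0.09² + 0.25² + 0.26² + 0.02² + 0.18² = 0.0400 + 0.0081 + 0.0625 + 0.0676 + 0.0004 + 0.0324 = 0.2110
B_II = 1 / 0.2110 = 4.7393
Σp_IVᵢ² = 0.08² + 0.19² + 0.24² + 0.13² + 0.19² + 0.17² = 0.0064 + 0.0361 + 0.0576 + 0.0169 + 0.0361 + 0.0289 = 0.1820
B_IV = 1 / 0.1820 = 5.4945
Ranking by B (broadest → narrowest): morphospecies IV (5.49) > morphospecies II (4.74) > morphospecies I (3.36)

morphospecies IV > morphospecies II > morphospecies I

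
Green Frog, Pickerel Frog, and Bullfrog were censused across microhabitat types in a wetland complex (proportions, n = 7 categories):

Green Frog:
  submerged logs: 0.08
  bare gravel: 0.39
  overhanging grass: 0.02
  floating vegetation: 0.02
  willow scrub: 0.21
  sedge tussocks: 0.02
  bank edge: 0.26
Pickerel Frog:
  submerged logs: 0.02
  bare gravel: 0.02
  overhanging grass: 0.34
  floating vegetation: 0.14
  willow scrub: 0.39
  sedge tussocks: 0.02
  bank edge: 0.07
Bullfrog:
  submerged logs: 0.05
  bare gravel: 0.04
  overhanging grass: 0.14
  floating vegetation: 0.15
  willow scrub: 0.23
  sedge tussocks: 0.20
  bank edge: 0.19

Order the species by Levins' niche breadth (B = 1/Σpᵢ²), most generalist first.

Bullfrog > Green Frog > Pickerel Frog

Σp_Greeᵢ² = 0.08² + 0.39² + 0.02² + 0.02² + 0.21² + 0.02² + 0.26² = 0.0064 + 0.1521 + 0.0004 + 0.0004 + 0.0441 + 0.0004 + 0.0676 = 0.2714
B_Gree = 1 / 0.2714 = 3.6846
Σp_Pickᵢ² = 0.02² + 0.02² + 0.34² + 0.14² + 0.39² + 0.02² + 0.07² = 0.0004 + 0.0004 + 0.1156 + 0.0196 + 0.1521 + 0.0004 + 0.0049 = 0.2934
B_Pick = 1 / 0.2934 = 3.4083
Σp_Bullᵢ² = 0.05² + 0.04² + 0.14² + 0.15² + 0.23² + 0.20² + 0.19² = 0.0025 + 0.0016 + 0.0196 + 0.0225 + 0.0529 + 0.0400 + 0.0361 = 0.1752
B_Bull = 1 / 0.1752 = 5.7078
Ranking by B (broadest → narrowest): Bullfrog (5.71) > Green Frog (3.68) > Pickerel Frog (3.41)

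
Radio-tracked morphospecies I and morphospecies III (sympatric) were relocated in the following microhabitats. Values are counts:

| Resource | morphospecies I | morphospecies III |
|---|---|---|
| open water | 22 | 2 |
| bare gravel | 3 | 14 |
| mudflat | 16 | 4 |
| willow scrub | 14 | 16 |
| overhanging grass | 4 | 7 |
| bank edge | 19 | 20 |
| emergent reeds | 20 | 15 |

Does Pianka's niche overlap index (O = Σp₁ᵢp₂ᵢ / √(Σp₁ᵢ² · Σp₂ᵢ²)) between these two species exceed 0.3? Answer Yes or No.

Proportions for morphospecies I (n=98): 22/98=0.2245, 3/98=0.0306, 16/98=0.1633, 14/98=0.1429, 4/98=0.0408, 19/98=0.1939, 20/98=0.2041
Proportions for morphospecies III (n=78): 2/78=0.0256, 14/78=0.1795, 4/78=0.0513, 16/78=0.2051, 7/78=0.0897, 20/78=0.2564, 15/78=0.1923
Σ p₁ᵢp₂ᵢ = 0.005747 + 0.005493 + 0.008377 + 0.029309 + 0.003660 + 0.049716 + 0.039248 = 0.141550
Σp_1ᵢ² = 0.2245² + 0.0306² + 0.1633² + 0.1429² + 0.0408² + 0.1939² + 0.2041² = 0.050400 + 0.000936 + 0.026667 + 0.020420 + 0.001665 + 0.037597 + 0.041657 = 0.179342
Σp_2ᵢ² = 0.0256² + 0.1795² + 0.0513² + 0.2051² + 0.0897² + 0.2564² + 0.1923² = 0.000655 + 0.032220 + 0.002632 + 0.042066 + 0.008046 + 0.065741 + 0.036979 = 0.188339
O = 0.141550 / √(0.179342 × 0.188339) = 0.141550 / 0.1837855 = 0.7702
O = 0.7702 > 0.3 → Yes.

Yes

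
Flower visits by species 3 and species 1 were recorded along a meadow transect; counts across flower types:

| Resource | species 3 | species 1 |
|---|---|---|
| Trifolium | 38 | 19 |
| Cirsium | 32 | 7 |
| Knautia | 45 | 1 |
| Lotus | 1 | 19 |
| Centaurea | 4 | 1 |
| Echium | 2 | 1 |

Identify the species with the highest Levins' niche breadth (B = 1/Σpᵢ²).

Proportions for species 3 (n=122): 38/122=0.3115, 32/122=0.2623, 45/122=0.3689, 1/122=0.0082, 4/122=0.0328, 2/122=0.0164
Proportions for species 1 (n=48): 19/48=0.3958, 7/48=0.1458, 1/48=0.0208, 19/48=0.3958, 1/48=0.0208, 1/48=0.0208
Σp_3ᵢ² = 0.3115² + 0.2623² + 0.3689² + 0.0082² + 0.0328² + 0.0164² = 0.097032 + 0.068801 + 0.136087 + 0.000067 + 0.001076 + 0.000269 = 0.303332
B_3 = 1 / 0.303332 = 3.2967
Σp_1ᵢ² = 0.3958² + 0.1458² + 0.0208² + 0.3958² + 0.0208² + 0.0208² = 0.156658 + 0.021258 + 0.000433 + 0.156658 + 0.000433 + 0.000433 = 0.335873
B_1 = 1 / 0.335873 = 2.9773
Highest B → broadest niche (most generalist): species 3 (B = 3.30).

species 3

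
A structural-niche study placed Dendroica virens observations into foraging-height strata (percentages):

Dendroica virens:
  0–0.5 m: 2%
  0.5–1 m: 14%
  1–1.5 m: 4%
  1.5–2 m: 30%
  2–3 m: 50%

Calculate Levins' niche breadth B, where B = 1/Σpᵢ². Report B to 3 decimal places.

2.765

Convert percentages to proportions (divide by 100).
Σpᵢ² = 0.02² + 0.14² + 0.04² + 0.30² + 0.50² = 0.0004 + 0.0196 + 0.0016 + 0.0900 + 0.2500 = 0.3616
B = 1 / 0.3616 = 2.76549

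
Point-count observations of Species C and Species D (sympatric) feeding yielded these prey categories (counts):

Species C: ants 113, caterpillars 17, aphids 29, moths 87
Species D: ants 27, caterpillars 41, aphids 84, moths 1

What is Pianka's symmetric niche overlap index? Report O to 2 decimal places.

0.44

Proportions for Species C (n=246): 113/246=0.4593, 17/246=0.0691, 29/246=0.1179, 87/246=0.3537
Proportions for Species D (n=153): 27/153=0.1765, 41/153=0.2680, 84/153=0.5490, 1/153=0.0065
Σ p₁ᵢp₂ᵢ = 0.081066 + 0.018519 + 0.064727 + 0.002299 = 0.166611
Σp_1ᵢ² = 0.4593² + 0.0691² + 0.1179² + 0.3537² = 0.210956 + 0.004775 + 0.013900 + 0.125104 = 0.354735
Σp_2ᵢ² = 0.1765² + 0.2680² + 0.5490² + 0.0065² = 0.031152 + 0.071824 + 0.301401 + 0.000042 = 0.404419
O = 0.166611 / √(0.354735 × 0.404419) = 0.166611 / 0.3787632 = 0.4399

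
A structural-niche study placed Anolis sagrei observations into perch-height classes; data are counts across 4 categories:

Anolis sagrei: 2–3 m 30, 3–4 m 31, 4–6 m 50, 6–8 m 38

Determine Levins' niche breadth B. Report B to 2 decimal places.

Proportions for Anolis sagrei (n=149): 30/149=0.2013, 31/149=0.2081, 50/149=0.3356, 38/149=0.2550
Σpᵢ² = 0.2013² + 0.2081² + 0.3356² + 0.2550² = 0.040522 + 0.043306 + 0.112627 + 0.065025 = 0.261480
B = 1 / 0.261480 = 3.8244

3.82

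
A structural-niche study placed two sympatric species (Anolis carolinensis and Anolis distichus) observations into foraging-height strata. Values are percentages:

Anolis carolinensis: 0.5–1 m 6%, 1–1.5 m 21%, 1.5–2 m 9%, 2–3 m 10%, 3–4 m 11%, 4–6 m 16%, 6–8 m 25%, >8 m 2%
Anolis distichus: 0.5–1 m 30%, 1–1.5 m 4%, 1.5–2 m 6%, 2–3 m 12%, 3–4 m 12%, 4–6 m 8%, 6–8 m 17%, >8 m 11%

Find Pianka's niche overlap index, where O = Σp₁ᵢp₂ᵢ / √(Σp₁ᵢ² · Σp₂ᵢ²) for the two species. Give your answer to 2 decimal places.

Convert percentages to proportions (divide by 100).
Σ p₁ᵢp₂ᵢ = 0.0180 + 0.0084 + 0.0054 + 0.0120 + 0.0132 + 0.0128 + 0.0425 + 0.0022 = 0.1145
Σp_1ᵢ² = 0.06² + 0.21² + 0.09² + 0.10² + 0.11² + 0.16² + 0.25² + 0.02² = 0.0036 + 0.0441 + 0.0081 + 0.0100 + 0.0121 + 0.0256 + 0.0625 + 0.0004 = 0.1664
Σp_2ᵢ² = 0.30² + 0.04² + 0.06² + 0.12² + 0.12² + 0.08² + 0.17² + 0.11² = 0.0900 + 0.0016 + 0.0036 + 0.0144 + 0.0144 + 0.0064 + 0.0289 + 0.0121 = 0.1714
O = 0.1145 / √(0.1664 × 0.1714) = 0.1145 / 0.16888 = 0.6780

0.68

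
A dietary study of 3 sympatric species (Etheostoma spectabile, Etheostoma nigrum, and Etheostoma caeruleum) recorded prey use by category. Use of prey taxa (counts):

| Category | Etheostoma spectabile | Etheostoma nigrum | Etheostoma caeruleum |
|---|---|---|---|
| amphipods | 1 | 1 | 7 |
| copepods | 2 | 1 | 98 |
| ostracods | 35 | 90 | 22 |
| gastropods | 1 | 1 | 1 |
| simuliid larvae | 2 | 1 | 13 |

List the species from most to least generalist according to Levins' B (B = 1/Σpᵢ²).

Proportions for Etheostoma spectabile (n=41): 1/41=0.0244, 2/41=0.0488, 35/41=0.8537, 1/41=0.0244, 2/41=0.0488
Proportions for Etheostoma nigrum (n=94): 1/94=0.0106, 1/94=0.0106, 90/94=0.9574, 1/94=0.0106, 1/94=0.0106
Proportions for Etheostoma caeruleum (n=141): 7/141=0.0496, 98/141=0.6950, 22/141=0.1560, 1/141=0.0071, 13/141=0.0922
Σp_specᵢ² = 0.0244² + 0.0488² + 0.8537² + 0.0244² + 0.0488² = 0.000595 + 0.002381 + 0.728804 + 0.000595 + 0.002381 = 0.734756
B_spec = 1 / 0.734756 = 1.3610
Σp_nigrᵢ² = 0.0106² + 0.0106² + 0.9574² + 0.0106² + 0.0106² = 0.000112 + 0.000112 + 0.916615 + 0.000112 + 0.000112 = 0.917063
B_nigr = 1 / 0.917063 = 1.0904
Σp_caerᵢ² = 0.0496² + 0.6950² + 0.1560² + 0.0071² + 0.0922² = 0.002460 + 0.483025 + 0.024336 + 0.000050 + 0.008501 = 0.518372
B_caer = 1 / 0.518372 = 1.9291
Ranking by B (broadest → narrowest): Etheostoma caeruleum (1.93) > Etheostoma spectabile (1.36) > Etheostoma nigrum (1.09)

Etheostoma caeruleum > Etheostoma spectabile > Etheostoma nigrum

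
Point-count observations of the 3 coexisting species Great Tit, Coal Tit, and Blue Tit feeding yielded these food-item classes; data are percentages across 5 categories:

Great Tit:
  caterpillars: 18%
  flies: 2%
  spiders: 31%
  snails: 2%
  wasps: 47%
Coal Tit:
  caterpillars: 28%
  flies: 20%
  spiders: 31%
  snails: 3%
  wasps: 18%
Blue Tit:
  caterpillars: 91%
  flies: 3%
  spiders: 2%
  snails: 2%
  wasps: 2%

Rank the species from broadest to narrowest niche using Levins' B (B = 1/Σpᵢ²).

Convert percentages to proportions (divide by 100).
Σp_Greaᵢ² = 0.18² + 0.02² + 0.31² + 0.02² + 0.47² = 0.0324 + 0.0004 + 0.0961 + 0.0004 + 0.2209 = 0.3502
B_Grea = 1 / 0.3502 = 2.8555
Σp_Coalᵢ² = 0.28² + 0.20² + 0.31² + 0.03² + 0.18² = 0.0784 + 0.0400 + 0.0961 + 0.0009 + 0.0324 = 0.2478
B_Coal = 1 / 0.2478 = 4.0355
Σp_Blueᵢ² = 0.91² + 0.03² + 0.02² + 0.02² + 0.02² = 0.8281 + 0.0009 + 0.0004 + 0.0004 + 0.0004 = 0.8302
B_Blue = 1 / 0.8302 = 1.2045
Ranking by B (broadest → narrowest): Coal Tit (4.04) > Great Tit (2.86) > Blue Tit (1.20)

Coal Tit > Great Tit > Blue Tit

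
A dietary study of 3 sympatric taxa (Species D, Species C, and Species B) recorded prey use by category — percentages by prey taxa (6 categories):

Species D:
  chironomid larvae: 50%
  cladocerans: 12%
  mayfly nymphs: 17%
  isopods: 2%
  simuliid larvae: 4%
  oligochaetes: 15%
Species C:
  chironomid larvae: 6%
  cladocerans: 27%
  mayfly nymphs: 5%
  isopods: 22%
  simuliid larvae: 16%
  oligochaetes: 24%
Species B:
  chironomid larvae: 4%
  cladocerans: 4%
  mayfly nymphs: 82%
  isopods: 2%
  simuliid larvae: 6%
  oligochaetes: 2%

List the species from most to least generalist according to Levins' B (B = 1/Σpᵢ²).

Species C > Species D > Species B

Convert percentages to proportions (divide by 100).
Σp_Dᵢ² = 0.50² + 0.12² + 0.17² + 0.02² + 0.04² + 0.15² = 0.2500 + 0.0144 + 0.0289 + 0.0004 + 0.0016 + 0.0225 = 0.3178
B_D = 1 / 0.3178 = 3.1466
Σp_Cᵢ² = 0.06² + 0.27² + 0.05² + 0.22² + 0.16² + 0.24² = 0.0036 + 0.0729 + 0.0025 + 0.0484 + 0.0256 + 0.0576 = 0.2106
B_C = 1 / 0.2106 = 4.7483
Σp_Bᵢ² = 0.04² + 0.04² + 0.82² + 0.02² + 0.06² + 0.02² = 0.0016 + 0.0016 + 0.6724 + 0.0004 + 0.0036 + 0.0004 = 0.6800
B_B = 1 / 0.6800 = 1.4706
Ranking by B (broadest → narrowest): Species C (4.75) > Species D (3.15) > Species B (1.47)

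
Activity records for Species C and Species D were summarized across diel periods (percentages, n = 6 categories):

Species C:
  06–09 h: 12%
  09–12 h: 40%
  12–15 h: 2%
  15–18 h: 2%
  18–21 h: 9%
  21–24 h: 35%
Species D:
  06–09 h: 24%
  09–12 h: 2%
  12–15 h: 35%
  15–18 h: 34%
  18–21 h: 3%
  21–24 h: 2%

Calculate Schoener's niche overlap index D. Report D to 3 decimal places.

Convert percentages to proportions (divide by 100).
Σ|p₁ᵢ − p₂ᵢ| = 0.12 + 0.38 + 0.33 + 0.32 + 0.06 + 0.33 = 1.54
D = 1 − ½ × 1.54 = 1 − 0.770 = 0.23000

0.230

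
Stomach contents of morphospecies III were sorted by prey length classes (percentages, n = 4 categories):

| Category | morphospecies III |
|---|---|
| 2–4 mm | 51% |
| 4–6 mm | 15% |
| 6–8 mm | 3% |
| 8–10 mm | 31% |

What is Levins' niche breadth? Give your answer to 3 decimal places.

2.634

Convert percentages to proportions (divide by 100).
Σpᵢ² = 0.51² + 0.15² + 0.03² + 0.31² = 0.2601 + 0.0225 + 0.0009 + 0.0961 = 0.3796
B = 1 / 0.3796 = 2.63435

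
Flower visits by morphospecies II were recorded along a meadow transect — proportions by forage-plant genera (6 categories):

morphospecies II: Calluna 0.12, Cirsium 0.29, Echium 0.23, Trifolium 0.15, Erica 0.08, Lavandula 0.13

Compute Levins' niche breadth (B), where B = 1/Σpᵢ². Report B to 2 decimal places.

5.07

Σpᵢ² = 0.12² + 0.29² + 0.23² + 0.15² + 0.08² + 0.13² = 0.0144 + 0.0841 + 0.0529 + 0.0225 + 0.0064 + 0.0169 = 0.1972
B = 1 / 0.1972 = 5.0710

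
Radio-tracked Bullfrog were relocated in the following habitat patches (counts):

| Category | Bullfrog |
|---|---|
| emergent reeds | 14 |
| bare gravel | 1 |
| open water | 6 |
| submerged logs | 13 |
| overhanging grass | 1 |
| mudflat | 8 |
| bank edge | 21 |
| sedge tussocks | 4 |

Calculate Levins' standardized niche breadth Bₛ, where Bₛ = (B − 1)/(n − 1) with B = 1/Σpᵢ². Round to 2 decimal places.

0.57

Proportions for Bullfrog (n=68): 14/68=0.2059, 1/68=0.0147, 6/68=0.0882, 13/68=0.1912, 1/68=0.0147, 8/68=0.1176, 21/68=0.3088, 4/68=0.0588
Σpᵢ² = 0.2059² + 0.0147² + 0.0882² + 0.1912² + 0.0147² + 0.1176² + 0.3088² + 0.0588² = 0.042395 + 0.000216 + 0.007779 + 0.036557 + 0.000216 + 0.013830 + 0.095357 + 0.003457 = 0.199807
B = 1 / 0.199807 = 5.0048
Bₛ = (B − 1)/(n − 1) = (5.0048 − 1)/(8 − 1) = 4.0048/7 = 0.5721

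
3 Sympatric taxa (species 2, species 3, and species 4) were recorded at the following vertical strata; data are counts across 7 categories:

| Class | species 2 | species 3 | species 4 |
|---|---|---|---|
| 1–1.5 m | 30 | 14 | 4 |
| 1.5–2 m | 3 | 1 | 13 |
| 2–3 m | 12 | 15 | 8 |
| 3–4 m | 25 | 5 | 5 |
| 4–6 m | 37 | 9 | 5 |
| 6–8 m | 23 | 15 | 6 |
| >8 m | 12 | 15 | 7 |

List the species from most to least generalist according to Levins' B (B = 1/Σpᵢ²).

species 4 > species 3 > species 2

Proportions for species 2 (n=142): 30/142=0.2113, 3/142=0.0211, 12/142=0.0845, 25/142=0.1761, 37/142=0.2606, 23/142=0.1620, 12/142=0.0845
Proportions for species 3 (n=74): 14/74=0.1892, 1/74=0.0135, 15/74=0.2027, 5/74=0.0676, 9/74=0.1216, 15/74=0.2027, 15/74=0.2027
Proportions for species 4 (n=48): 4/48=0.0833, 13/48=0.2708, 8/48=0.1667, 5/48=0.1042, 5/48=0.1042, 6/48=0.1250, 7/48=0.1458
Σp_2ᵢ² = 0.2113² + 0.0211² + 0.0845² + 0.1761² + 0.2606² + 0.1620² + 0.0845² = 0.044648 + 0.000445 + 0.007140 + 0.031011 + 0.067912 + 0.026244 + 0.007140 = 0.184540
B_2 = 1 / 0.184540 = 5.4189
Σp_3ᵢ² = 0.1892² + 0.0135² + 0.2027² + 0.0676² + 0.1216² + 0.2027² + 0.2027² = 0.035797 + 0.000182 + 0.041087 + 0.004570 + 0.014787 + 0.041087 + 0.041087 = 0.178597
B_3 = 1 / 0.178597 = 5.5992
Σp_4ᵢ² = 0.0833² + 0.2708² + 0.1667² + 0.1042² + 0.1042² + 0.1250² + 0.1458² = 0.006939 + 0.073333 + 0.027789 + 0.010858 + 0.010858 + 0.015625 + 0.021258 = 0.166660
B_4 = 1 / 0.166660 = 6.0002
Ranking by B (broadest → narrowest): species 4 (6.00) > species 3 (5.60) > species 2 (5.42)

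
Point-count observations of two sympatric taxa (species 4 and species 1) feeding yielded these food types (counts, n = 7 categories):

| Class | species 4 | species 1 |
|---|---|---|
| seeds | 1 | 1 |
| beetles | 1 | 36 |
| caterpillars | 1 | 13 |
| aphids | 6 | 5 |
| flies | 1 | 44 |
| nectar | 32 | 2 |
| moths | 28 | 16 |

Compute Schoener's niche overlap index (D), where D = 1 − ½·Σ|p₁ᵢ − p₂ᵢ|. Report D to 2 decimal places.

Proportions for species 4 (n=70): 1/70=0.0143, 1/70=0.0143, 1/70=0.0143, 6/70=0.0857, 1/70=0.0143, 32/70=0.4571, 28/70=0.4000
Proportions for species 1 (n=117): 1/117=0.0085, 36/117=0.3077, 13/117=0.1111, 5/117=0.0427, 44/117=0.3761, 2/117=0.0171, 16/117=0.1368
Σ|p₁ᵢ − p₂ᵢ| = 0.0058 + 0.2934 + 0.0968 + 0.0430 + 0.3618 + 0.4400 + 0.2632 = 1.5040
D = 1 − ½ × 1.5040 = 1 − 0.75200 = 0.24800

0.25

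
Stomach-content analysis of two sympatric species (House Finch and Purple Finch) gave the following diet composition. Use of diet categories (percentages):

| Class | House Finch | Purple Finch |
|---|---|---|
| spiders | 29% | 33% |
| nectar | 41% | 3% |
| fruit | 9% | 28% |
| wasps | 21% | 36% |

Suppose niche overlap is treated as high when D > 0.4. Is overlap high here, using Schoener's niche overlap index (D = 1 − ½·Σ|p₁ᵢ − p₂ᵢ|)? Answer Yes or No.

Yes

Convert percentages to proportions (divide by 100).
Σ|p₁ᵢ − p₂ᵢ| = 0.04 + 0.38 + 0.19 + 0.15 = 0.76
D = 1 − ½ × 0.76 = 1 − 0.380 = 0.6200
D = 0.6200 > 0.4 → Yes.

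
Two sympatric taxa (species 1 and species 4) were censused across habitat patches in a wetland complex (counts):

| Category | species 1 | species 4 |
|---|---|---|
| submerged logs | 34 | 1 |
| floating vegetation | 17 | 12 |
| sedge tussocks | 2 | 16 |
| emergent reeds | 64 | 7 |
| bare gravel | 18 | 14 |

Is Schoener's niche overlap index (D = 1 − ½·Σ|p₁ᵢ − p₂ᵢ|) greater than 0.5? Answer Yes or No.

Proportions for species 1 (n=135): 34/135=0.2519, 17/135=0.1259, 2/135=0.0148, 64/135=0.4741, 18/135=0.1333
Proportions for species 4 (n=50): 1/50=0.0200, 12/50=0.2400, 16/50=0.3200, 7/50=0.1400, 14/50=0.2800
Σ|p₁ᵢ − p₂ᵢ| = 0.2319 + 0.1141 + 0.3052 + 0.3341 + 0.1467 = 1.1320
D = 1 − ½ × 1.1320 = 1 − 0.56600 = 0.43400
D = 0.43400 < 0.5 → No.

No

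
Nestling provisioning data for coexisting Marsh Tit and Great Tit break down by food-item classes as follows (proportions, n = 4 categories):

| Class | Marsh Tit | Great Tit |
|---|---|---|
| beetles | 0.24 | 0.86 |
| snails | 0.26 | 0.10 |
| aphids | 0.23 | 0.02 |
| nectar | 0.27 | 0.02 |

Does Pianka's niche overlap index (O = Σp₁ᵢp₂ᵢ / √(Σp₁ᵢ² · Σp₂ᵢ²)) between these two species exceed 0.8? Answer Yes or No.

Σ p₁ᵢp₂ᵢ = 0.2064 + 0.0260 + 0.0046 + 0.0054 = 0.2424
Σp_1ᵢ² = 0.24² + 0.26² + 0.23² + 0.27² = 0.0576 + 0.0676 + 0.0529 + 0.0729 = 0.2510
Σp_2ᵢ² = 0.86² + 0.10² + 0.02² + 0.02² = 0.7396 + 0.0100 + 0.0004 + 0.0004 = 0.7504
O = 0.2424 / √(0.2510 × 0.7504) = 0.2424 / 0.43399 = 0.5585
O = 0.5585 < 0.8 → No.

No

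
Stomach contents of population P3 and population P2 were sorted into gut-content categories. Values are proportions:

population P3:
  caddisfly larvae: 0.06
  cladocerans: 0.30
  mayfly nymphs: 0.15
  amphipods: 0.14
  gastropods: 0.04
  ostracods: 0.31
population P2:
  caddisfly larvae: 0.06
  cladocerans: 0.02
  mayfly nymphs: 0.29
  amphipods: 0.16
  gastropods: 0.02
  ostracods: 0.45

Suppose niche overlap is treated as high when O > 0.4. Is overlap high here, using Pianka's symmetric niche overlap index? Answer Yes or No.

Yes

Σ p₁ᵢp₂ᵢ = 0.0036 + 0.0060 + 0.0435 + 0.0224 + 0.0008 + 0.1395 = 0.2158
Σp_1ᵢ² = 0.06² + 0.30² + 0.15² + 0.14² + 0.04² + 0.31² = 0.0036 + 0.0900 + 0.0225 + 0.0196 + 0.0016 + 0.0961 = 0.2334
Σp_2ᵢ² = 0.06² + 0.02² + 0.29² + 0.16² + 0.02² + 0.45² = 0.0036 + 0.0004 + 0.0841 + 0.0256 + 0.0004 + 0.2025 = 0.3166
O = 0.2158 / √(0.2334 × 0.3166) = 0.2158 / 0.27184 = 0.7938
O = 0.7938 > 0.4 → Yes.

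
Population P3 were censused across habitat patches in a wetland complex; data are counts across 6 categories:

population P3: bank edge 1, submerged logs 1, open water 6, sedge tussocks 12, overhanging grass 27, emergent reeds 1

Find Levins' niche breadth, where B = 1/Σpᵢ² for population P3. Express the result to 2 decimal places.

Proportions for population P3 (n=48): 1/48=0.0208, 1/48=0.0208, 6/48=0.1250, 12/48=0.2500, 27/48=0.5625, 1/48=0.0208
Σpᵢ² = 0.0208² + 0.0208² + 0.1250² + 0.2500² + 0.5625² + 0.0208² = 0.000433 + 0.000433 + 0.015625 + 0.062500 + 0.316406 + 0.000433 = 0.395830
B = 1 / 0.395830 = 2.5263

2.53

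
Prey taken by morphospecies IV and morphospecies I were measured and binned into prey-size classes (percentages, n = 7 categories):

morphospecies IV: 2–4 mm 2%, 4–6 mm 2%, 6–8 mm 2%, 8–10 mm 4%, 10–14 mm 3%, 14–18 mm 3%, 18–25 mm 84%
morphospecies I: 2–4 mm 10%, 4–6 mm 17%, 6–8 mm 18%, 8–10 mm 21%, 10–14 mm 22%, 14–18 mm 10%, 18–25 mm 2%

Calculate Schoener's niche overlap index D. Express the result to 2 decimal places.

Convert percentages to proportions (divide by 100).
Σ|p₁ᵢ − p₂ᵢ| = 0.08 + 0.15 + 0.16 + 0.17 + 0.19 + 0.07 + 0.82 = 1.64
D = 1 − ½ × 1.64 = 1 − 0.820 = 0.1800

0.18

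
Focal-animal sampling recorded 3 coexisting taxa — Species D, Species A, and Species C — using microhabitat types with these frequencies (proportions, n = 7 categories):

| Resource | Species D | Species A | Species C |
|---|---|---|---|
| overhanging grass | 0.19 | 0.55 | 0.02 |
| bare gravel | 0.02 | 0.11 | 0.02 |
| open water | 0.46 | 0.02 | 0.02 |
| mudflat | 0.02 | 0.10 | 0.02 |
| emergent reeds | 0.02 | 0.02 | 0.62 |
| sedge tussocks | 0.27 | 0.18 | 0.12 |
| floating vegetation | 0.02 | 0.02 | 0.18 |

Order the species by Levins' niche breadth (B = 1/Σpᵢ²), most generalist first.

Σp_Dᵢ² = 0.19² + 0.02² + 0.46² + 0.02² + 0.02² + 0.27² + 0.02² = 0.0361 + 0.0004 + 0.2116 + 0.0004 + 0.0004 + 0.0729 + 0.0004 = 0.3222
B_D = 1 / 0.3222 = 3.1037
Σp_Aᵢ² = 0.55² + 0.11² + 0.02² + 0.10² + 0.02² + 0.18² + 0.02² = 0.3025 + 0.0121 + 0.0004 + 0.0100 + 0.0004 + 0.0324 + 0.0004 = 0.3582
B_A = 1 / 0.3582 = 2.7917
Σp_Cᵢ² = 0.02² + 0.02² + 0.02² + 0.02² + 0.62² + 0.12² + 0.18² = 0.0004 + 0.0004 + 0.0004 + 0.0004 + 0.3844 + 0.0144 + 0.0324 = 0.4328
B_C = 1 / 0.4328 = 2.3105
Ranking by B (broadest → narrowest): Species D (3.10) > Species A (2.79) > Species C (2.31)

Species D > Species A > Species C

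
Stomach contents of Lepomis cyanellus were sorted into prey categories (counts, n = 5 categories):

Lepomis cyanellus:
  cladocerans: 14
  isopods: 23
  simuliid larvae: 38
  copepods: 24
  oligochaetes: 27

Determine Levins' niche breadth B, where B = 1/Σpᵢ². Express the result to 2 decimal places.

Proportions for Lepomis cyanellus (n=126): 14/126=0.1111, 23/126=0.1825, 38/126=0.3016, 24/126=0.1905, 27/126=0.2143
Σpᵢ² = 0.1111² + 0.1825² + 0.3016² + 0.1905² + 0.2143² = 0.012343 + 0.033306 + 0.090963 + 0.036290 + 0.045924 = 0.218826
B = 1 / 0.218826 = 4.5698

4.57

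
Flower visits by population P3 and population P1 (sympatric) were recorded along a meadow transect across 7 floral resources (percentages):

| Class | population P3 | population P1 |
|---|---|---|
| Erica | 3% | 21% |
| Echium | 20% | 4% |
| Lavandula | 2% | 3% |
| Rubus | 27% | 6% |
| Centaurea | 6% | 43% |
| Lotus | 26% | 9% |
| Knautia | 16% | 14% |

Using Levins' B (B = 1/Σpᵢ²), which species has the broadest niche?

population P3

Convert percentages to proportions (divide by 100).
Σp_P3ᵢ² = 0.03² + 0.20² + 0.02² + 0.27² + 0.06² + 0.26² + 0.16² = 0.0009 + 0.0400 + 0.0004 + 0.0729 + 0.0036 + 0.0676 + 0.0256 = 0.2110
B_P3 = 1 / 0.2110 = 4.7393
Σp_P1ᵢ² = 0.21² + 0.04² + 0.03² + 0.06² + 0.43² + 0.09² + 0.14² = 0.0441 + 0.0016 + 0.0009 + 0.0036 + 0.1849 + 0.0081 + 0.0196 = 0.2628
B_P1 = 1 / 0.2628 = 3.8052
Highest B → broadest niche (most generalist): population P3 (B = 4.74).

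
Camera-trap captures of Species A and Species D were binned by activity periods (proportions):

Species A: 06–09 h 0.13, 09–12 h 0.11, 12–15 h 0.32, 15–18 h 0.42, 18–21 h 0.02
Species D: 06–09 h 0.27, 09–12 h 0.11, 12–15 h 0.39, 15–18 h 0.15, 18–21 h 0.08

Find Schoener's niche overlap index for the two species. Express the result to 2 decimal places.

Σ|p₁ᵢ − p₂ᵢ| = 0.14 + 0.00 + 0.07 + 0.27 + 0.06 = 0.54
D = 1 − ½ × 0.54 = 1 − 0.270 = 0.7300

0.73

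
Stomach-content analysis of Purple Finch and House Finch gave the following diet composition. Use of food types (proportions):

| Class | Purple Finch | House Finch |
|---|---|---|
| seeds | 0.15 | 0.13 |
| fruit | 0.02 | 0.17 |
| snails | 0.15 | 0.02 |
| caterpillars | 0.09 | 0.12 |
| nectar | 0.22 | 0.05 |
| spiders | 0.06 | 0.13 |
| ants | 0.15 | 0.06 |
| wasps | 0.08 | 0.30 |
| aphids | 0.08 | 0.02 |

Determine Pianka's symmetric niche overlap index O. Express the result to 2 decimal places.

Σ p₁ᵢp₂ᵢ = 0.0195 + 0.0034 + 0.0030 + 0.0108 + 0.0110 + 0.0078 + 0.0090 + 0.0240 + 0.0016 = 0.0901
Σp_1ᵢ² = 0.15² + 0.02² + 0.15² + 0.09² + 0.22² + 0.06² + 0.15² + 0.08² + 0.08² = 0.0225 + 0.0004 + 0.0225 + 0.0081 + 0.0484 + 0.0036 + 0.0225 + 0.0064 + 0.0064 = 0.1408
Σp_2ᵢ² = 0.13² + 0.17² + 0.02² + 0.12² + 0.05² + 0.13² + 0.06² + 0.30² + 0.02² = 0.0169 + 0.0289 + 0.0004 + 0.0144 + 0.0025 + 0.0169 + 0.0036 + 0.0900 + 0.0004 = 0.1740
O = 0.0901 / √(0.1408 × 0.1740) = 0.0901 / 0.15652 = 0.5756

0.58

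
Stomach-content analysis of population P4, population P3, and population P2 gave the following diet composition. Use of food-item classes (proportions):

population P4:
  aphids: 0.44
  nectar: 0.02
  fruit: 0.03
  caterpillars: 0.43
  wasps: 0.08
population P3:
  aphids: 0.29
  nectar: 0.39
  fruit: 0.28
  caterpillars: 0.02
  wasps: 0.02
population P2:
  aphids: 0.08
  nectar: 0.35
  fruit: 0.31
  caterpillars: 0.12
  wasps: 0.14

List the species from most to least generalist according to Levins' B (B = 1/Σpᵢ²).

population P2 > population P3 > population P4

Σp_P4ᵢ² = 0.44² + 0.02² + 0.03² + 0.43² + 0.08² = 0.1936 + 0.0004 + 0.0009 + 0.1849 + 0.0064 = 0.3862
B_P4 = 1 / 0.3862 = 2.5893
Σp_P3ᵢ² = 0.29² + 0.39² + 0.28² + 0.02² + 0.02² = 0.0841 + 0.1521 + 0.0784 + 0.0004 + 0.0004 = 0.3154
B_P3 = 1 / 0.3154 = 3.1706
Σp_P2ᵢ² = 0.08² + 0.35² + 0.31² + 0.12² + 0.14² = 0.0064 + 0.1225 + 0.0961 + 0.0144 + 0.0196 = 0.2590
B_P2 = 1 / 0.2590 = 3.8610
Ranking by B (broadest → narrowest): population P2 (3.86) > population P3 (3.17) > population P4 (2.59)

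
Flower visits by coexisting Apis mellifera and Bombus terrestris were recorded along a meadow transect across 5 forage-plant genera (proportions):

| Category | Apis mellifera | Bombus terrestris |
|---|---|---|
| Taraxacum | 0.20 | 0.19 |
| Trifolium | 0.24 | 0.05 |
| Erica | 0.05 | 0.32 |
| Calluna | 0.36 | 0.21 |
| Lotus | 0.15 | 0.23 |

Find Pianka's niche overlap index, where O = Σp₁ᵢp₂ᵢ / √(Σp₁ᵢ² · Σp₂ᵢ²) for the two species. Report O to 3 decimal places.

Σ p₁ᵢp₂ᵢ = 0.0380 + 0.0120 + 0.0160 + 0.0756 + 0.0345 = 0.1761
Σp_1ᵢ² = 0.20² + 0.24² + 0.05² + 0.36² + 0.15² = 0.0400 + 0.0576 + 0.0025 + 0.1296 + 0.0225 = 0.2522
Σp_2ᵢ² = 0.19² + 0.05² + 0.32² + 0.21² + 0.23² = 0.0361 + 0.0025 + 0.1024 + 0.0441 + 0.0529 = 0.2380
O = 0.1761 / √(0.2522 × 0.2380) = 0.1761 / 0.244997 = 0.71878

0.719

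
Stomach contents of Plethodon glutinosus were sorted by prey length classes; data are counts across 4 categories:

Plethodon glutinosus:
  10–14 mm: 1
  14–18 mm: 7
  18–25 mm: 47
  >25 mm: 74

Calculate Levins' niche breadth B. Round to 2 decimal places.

Proportions for Plethodon glutinosus (n=129): 1/129=0.0078, 7/129=0.0543, 47/129=0.3643, 74/129=0.5736
Σpᵢ² = 0.0078² + 0.0543² + 0.3643² + 0.5736² = 0.000061 + 0.002948 + 0.132714 + 0.329017 = 0.464740
B = 1 / 0.464740 = 2.1517

2.15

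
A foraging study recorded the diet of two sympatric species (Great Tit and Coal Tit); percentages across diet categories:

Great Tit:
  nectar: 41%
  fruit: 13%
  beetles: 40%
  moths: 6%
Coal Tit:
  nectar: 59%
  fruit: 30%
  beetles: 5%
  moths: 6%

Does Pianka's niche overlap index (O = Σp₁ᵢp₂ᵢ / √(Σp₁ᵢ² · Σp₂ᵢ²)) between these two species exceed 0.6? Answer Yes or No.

Yes

Convert percentages to proportions (divide by 100).
Σ p₁ᵢp₂ᵢ = 0.2419 + 0.0390 + 0.0200 + 0.0036 = 0.3045
Σp_1ᵢ² = 0.41² + 0.13² + 0.40² + 0.06² = 0.1681 + 0.0169 + 0.1600 + 0.0036 = 0.3486
Σp_2ᵢ² = 0.59² + 0.30² + 0.05² + 0.06² = 0.3481 + 0.0900 + 0.0025 + 0.0036 = 0.4442
O = 0.3045 / √(0.3486 × 0.4442) = 0.3045 / 0.39351 = 0.7738
O = 0.7738 > 0.6 → Yes.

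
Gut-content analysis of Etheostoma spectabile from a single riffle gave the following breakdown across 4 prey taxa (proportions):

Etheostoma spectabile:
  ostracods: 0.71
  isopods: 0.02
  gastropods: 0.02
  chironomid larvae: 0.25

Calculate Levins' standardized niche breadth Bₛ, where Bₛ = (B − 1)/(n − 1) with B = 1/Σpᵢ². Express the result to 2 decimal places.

Σpᵢ² = 0.71² + 0.02² + 0.02² + 0.25² = 0.5041 + 0.0004 + 0.0004 + 0.0625 = 0.5674
B = 1 / 0.5674 = 1.7624
Bₛ = (B − 1)/(n − 1) = (1.7624 − 1)/(4 − 1) = 0.7624/3 = 0.2541

0.25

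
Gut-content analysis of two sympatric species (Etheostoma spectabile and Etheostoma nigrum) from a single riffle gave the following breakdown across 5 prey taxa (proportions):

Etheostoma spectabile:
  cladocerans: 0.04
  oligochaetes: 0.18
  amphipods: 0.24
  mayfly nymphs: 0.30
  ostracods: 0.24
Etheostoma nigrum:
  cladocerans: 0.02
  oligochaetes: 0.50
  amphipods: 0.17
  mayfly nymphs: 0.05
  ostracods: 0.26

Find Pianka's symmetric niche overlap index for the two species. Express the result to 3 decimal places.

0.723

Σ p₁ᵢp₂ᵢ = 0.0008 + 0.0900 + 0.0408 + 0.0150 + 0.0624 = 0.2090
Σp_1ᵢ² = 0.04² + 0.18² + 0.24² + 0.30² + 0.24² = 0.0016 + 0.0324 + 0.0576 + 0.0900 + 0.0576 = 0.2392
Σp_2ᵢ² = 0.02² + 0.50² + 0.17² + 0.05² + 0.26² = 0.0004 + 0.2500 + 0.0289 + 0.0025 + 0.0676 = 0.3494
O = 0.2090 / √(0.2392 × 0.3494) = 0.2090 / 0.289096 = 0.72294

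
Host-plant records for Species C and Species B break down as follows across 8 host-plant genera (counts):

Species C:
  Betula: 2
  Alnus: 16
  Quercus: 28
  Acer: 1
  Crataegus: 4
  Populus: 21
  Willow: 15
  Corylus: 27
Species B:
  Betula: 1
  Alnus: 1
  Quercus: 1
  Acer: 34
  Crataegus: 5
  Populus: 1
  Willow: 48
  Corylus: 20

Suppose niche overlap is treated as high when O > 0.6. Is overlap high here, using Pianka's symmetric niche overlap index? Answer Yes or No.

No

Proportions for Species C (n=114): 2/114=0.0175, 16/114=0.1404, 28/114=0.2456, 1/114=0.0088, 4/114=0.0351, 21/114=0.1842, 15/114=0.1316, 27/114=0.2368
Proportions for Species B (n=111): 1/111=0.0090, 1/111=0.0090, 1/111=0.0090, 34/111=0.3063, 5/111=0.0450, 1/111=0.0090, 48/111=0.4324, 20/111=0.1802
Σ p₁ᵢp₂ᵢ = 0.000158 + 0.001264 + 0.002210 + 0.002695 + 0.001580 + 0.001658 + 0.056904 + 0.042671 = 0.109140
Σp_1ᵢ² = 0.0175² + 0.1404² + 0.2456² + 0.0088² + 0.0351² + 0.1842² + 0.1316² + 0.2368² = 0.000306 + 0.019712 + 0.060319 + 0.000077 + 0.001232 + 0.033930 + 0.017319 + 0.056074 = 0.188969
Σp_2ᵢ² = 0.0090² + 0.0090² + 0.0090² + 0.3063² + 0.0450² + 0.0090² + 0.4324² + 0.1802² = 0.000081 + 0.000081 + 0.000081 + 0.093820 + 0.002025 + 0.000081 + 0.186970 + 0.032472 = 0.315611
O = 0.109140 / √(0.188969 × 0.315611) = 0.109140 / 0.2442144 = 0.4469
O = 0.4469 < 0.6 → No.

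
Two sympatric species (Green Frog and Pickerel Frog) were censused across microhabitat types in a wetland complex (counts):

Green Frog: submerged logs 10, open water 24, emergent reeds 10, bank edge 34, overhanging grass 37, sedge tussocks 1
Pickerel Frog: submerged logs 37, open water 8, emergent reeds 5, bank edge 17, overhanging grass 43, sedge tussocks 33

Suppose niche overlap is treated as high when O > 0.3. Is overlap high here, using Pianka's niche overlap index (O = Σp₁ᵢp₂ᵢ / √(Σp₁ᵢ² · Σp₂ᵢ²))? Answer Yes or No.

Proportions for Green Frog (n=116): 10/116=0.0862, 24/116=0.2069, 10/116=0.0862, 34/116=0.2931, 37/116=0.3190, 1/116=0.0086
Proportions for Pickerel Frog (n=143): 37/143=0.2587, 8/143=0.0559, 5/143=0.0350, 17/143=0.1189, 43/143=0.3007, 33/143=0.2308
Σ p₁ᵢp₂ᵢ = 0.022300 + 0.011566 + 0.003017 + 0.034850 + 0.095923 + 0.001985 = 0.169641
Σp_1ᵢ² = 0.0862² + 0.2069² + 0.0862² + 0.2931² + 0.3190² + 0.0086² = 0.007430 + 0.042808 + 0.007430 + 0.085908 + 0.101761 + 0.000074 = 0.245411
Σp_2ᵢ² = 0.2587² + 0.0559² + 0.0350² + 0.1189² + 0.3007² + 0.2308² = 0.066926 + 0.003125 + 0.001225 + 0.014137 + 0.090420 + 0.053269 = 0.229102
O = 0.169641 / √(0.245411 × 0.229102) = 0.169641 / 0.2371163 = 0.7154
O = 0.7154 > 0.3 → Yes.

Yes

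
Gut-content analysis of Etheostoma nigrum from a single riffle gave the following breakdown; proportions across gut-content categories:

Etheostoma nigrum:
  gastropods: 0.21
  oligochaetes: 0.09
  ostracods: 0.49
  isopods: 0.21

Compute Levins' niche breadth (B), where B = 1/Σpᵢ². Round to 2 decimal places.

2.97

Σpᵢ² = 0.21² + 0.09² + 0.49² + 0.21² = 0.0441 + 0.0081 + 0.2401 + 0.0441 = 0.3364
B = 1 / 0.3364 = 2.9727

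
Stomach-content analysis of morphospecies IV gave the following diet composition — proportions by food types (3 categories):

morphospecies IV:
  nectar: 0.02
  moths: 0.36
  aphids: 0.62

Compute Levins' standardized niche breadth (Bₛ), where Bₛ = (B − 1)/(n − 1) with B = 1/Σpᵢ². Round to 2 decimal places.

0.47

Σpᵢ² = 0.02² + 0.36² + 0.62² = 0.0004 + 0.1296 + 0.3844 = 0.5144
B = 1 / 0.5144 = 1.9440
Bₛ = (B − 1)/(n − 1) = (1.9440 − 1)/(3 − 1) = 0.9440/2 = 0.4720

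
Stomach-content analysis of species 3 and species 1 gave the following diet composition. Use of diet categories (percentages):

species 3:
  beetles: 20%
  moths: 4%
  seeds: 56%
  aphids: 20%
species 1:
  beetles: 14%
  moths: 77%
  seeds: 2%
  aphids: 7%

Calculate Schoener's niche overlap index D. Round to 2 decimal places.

Convert percentages to proportions (divide by 100).
Σ|p₁ᵢ − p₂ᵢ| = 0.06 + 0.73 + 0.54 + 0.13 = 1.46
D = 1 − ½ × 1.46 = 1 − 0.730 = 0.2700

0.27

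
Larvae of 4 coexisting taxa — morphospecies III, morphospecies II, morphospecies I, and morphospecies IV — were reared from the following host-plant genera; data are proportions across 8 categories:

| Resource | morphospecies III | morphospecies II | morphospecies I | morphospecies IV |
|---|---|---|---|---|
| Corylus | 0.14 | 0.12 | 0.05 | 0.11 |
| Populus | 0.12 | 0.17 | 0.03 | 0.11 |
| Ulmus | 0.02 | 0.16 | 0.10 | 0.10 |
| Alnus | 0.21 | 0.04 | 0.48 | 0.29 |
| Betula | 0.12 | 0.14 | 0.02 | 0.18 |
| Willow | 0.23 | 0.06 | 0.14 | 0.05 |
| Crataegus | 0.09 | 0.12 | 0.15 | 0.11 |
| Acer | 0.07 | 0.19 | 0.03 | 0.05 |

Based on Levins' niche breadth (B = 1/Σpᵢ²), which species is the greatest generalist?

Σp_IIIᵢ² = 0.14² + 0.12² + 0.02² + 0.21² + 0.12² + 0.23² + 0.09² + 0.07² = 0.0196 + 0.0144 + 0.0004 + 0.0441 + 0.0144 + 0.0529 + 0.0081 + 0.0049 = 0.1588
B_III = 1 / 0.1588 = 6.2972
Σp_IIᵢ² = 0.12² + 0.17² + 0.16² + 0.04² + 0.14² + 0.06² + 0.12² + 0.19² = 0.0144 + 0.0289 + 0.0256 + 0.0016 + 0.0196 + 0.0036 + 0.0144 + 0.0361 = 0.1442
B_II = 1 / 0.1442 = 6.9348
Σp_Iᵢ² = 0.05² + 0.03² + 0.10² + 0.48² + 0.02² + 0.14² + 0.15² + 0.03² = 0.0025 + 0.0009 + 0.0100 + 0.2304 + 0.0004 + 0.0196 + 0.0225 + 0.0009 = 0.2872
B_I = 1 / 0.2872 = 3.4819
Σp_IVᵢ² = 0.11² + 0.11² + 0.10² + 0.29² + 0.18² + 0.05² + 0.11² + 0.05² = 0.0121 + 0.0121 + 0.0100 + 0.0841 + 0.0324 + 0.0025 + 0.0121 + 0.0025 = 0.1678
B_IV = 1 / 0.1678 = 5.9595
Highest B → broadest niche (most generalist): morphospecies II (B = 6.93).

morphospecies II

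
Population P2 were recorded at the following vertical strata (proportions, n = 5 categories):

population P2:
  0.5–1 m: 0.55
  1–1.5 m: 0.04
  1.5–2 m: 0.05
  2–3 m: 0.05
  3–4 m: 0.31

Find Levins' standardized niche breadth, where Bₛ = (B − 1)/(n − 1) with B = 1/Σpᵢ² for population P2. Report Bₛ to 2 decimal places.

0.37

Σpᵢ² = 0.55² + 0.04² + 0.05² + 0.05² + 0.31² = 0.3025 + 0.0016 + 0.0025 + 0.0025 + 0.0961 = 0.4052
B = 1 / 0.4052 = 2.4679
Bₛ = (B − 1)/(n − 1) = (2.4679 − 1)/(5 − 1) = 1.4679/4 = 0.3670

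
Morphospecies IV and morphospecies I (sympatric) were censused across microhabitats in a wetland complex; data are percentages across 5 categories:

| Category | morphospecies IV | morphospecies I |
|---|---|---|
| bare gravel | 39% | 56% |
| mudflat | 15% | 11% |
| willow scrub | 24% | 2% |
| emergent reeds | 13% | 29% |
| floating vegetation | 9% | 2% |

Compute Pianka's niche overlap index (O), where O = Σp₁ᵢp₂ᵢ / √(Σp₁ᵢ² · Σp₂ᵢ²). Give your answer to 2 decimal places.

0.86

Convert percentages to proportions (divide by 100).
Σ p₁ᵢp₂ᵢ = 0.2184 + 0.0165 + 0.0048 + 0.0377 + 0.0018 = 0.2792
Σp_1ᵢ² = 0.39² + 0.15² + 0.24² + 0.13² + 0.09² = 0.1521 + 0.0225 + 0.0576 + 0.0169 + 0.0081 = 0.2572
Σp_2ᵢ² = 0.56² + 0.11² + 0.02² + 0.29² + 0.02² = 0.3136 + 0.0121 + 0.0004 + 0.0841 + 0.0004 = 0.4106
O = 0.2792 / √(0.2572 × 0.4106) = 0.2792 / 0.32497 = 0.8592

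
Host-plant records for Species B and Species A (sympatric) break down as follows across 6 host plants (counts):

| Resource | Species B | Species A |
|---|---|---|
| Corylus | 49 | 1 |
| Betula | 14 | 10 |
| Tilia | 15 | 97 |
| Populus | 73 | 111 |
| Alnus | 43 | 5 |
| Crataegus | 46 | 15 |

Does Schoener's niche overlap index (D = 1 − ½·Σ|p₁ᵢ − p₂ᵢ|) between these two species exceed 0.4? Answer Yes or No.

Proportions for Species B (n=240): 49/240=0.2042, 14/240=0.0583, 15/240=0.0625, 73/240=0.3042, 43/240=0.1792, 46/240=0.1917
Proportions for Species A (n=239): 1/239=0.0042, 10/239=0.0418, 97/239=0.4059, 111/239=0.4644, 5/239=0.0209, 15/239=0.0628
Σ|p₁ᵢ − p₂ᵢ| = 0.2000 + 0.0165 + 0.3434 + 0.1602 + 0.1583 + 0.1289 = 1.0073
D = 1 − ½ × 1.0073 = 1 − 0.50365 = 0.49635
D = 0.49635 > 0.4 → Yes.

Yes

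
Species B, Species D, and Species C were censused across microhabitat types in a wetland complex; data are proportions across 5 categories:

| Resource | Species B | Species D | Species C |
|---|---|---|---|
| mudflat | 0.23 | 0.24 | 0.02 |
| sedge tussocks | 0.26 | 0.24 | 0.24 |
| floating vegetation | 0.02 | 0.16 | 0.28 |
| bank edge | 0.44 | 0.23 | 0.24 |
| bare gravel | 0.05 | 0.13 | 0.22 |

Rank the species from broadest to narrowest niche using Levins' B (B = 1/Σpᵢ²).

Species D > Species C > Species B

Σp_Bᵢ² = 0.23² + 0.26² + 0.02² + 0.44² + 0.05² = 0.0529 + 0.0676 + 0.0004 + 0.1936 + 0.0025 = 0.3170
B_B = 1 / 0.3170 = 3.1546
Σp_Dᵢ² = 0.24² + 0.24² + 0.16² + 0.23² + 0.13² = 0.0576 + 0.0576 + 0.0256 + 0.0529 + 0.0169 = 0.2106
B_D = 1 / 0.2106 = 4.7483
Σp_Cᵢ² = 0.02² + 0.24² + 0.28² + 0.24² + 0.22² = 0.0004 + 0.0576 + 0.0784 + 0.0576 + 0.0484 = 0.2424
B_C = 1 / 0.2424 = 4.1254
Ranking by B (broadest → narrowest): Species D (4.75) > Species C (4.13) > Species B (3.15)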